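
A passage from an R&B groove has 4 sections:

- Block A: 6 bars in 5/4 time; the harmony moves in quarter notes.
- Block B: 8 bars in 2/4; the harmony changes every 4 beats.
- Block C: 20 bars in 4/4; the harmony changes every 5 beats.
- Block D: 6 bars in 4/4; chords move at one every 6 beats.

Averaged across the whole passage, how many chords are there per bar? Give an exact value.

1.35 chords per bar

A: 6 bars of 5 beats is 30 beats; at 1 beat each that's 30 chords.
B: 8 bars of 2 beats is 16 beats; at 4 beats each that's 4 chords.
C: 20 bars of 4 beats is 80 beats; at 5 beats each that's 16 chords.
D: 6 bars of 4 beats is 24 beats; at 6 beats each that's 4 chords.
Overall: 54 chords over 40 bars → 54/40 = 1.35 chords per bar.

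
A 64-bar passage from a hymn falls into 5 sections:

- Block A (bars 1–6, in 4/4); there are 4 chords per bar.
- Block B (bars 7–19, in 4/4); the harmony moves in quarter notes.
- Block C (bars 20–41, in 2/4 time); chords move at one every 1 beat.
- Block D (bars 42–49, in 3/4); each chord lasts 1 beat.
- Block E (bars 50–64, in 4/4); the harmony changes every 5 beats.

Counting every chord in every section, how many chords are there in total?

A: 6·4 = 24 beats, 24/1 = 24 chords.
B: 13·4 = 52 beats, 52/1 = 52 chords.
C: 22·2 = 44 beats, 44/1 = 44 chords.
D: 8·3 = 24 beats, 24/1 = 24 chords.
E: 15·4 = 60 beats, 60/5 = 12 chords.
Total: 24 + 52 + 44 + 24 + 12 = 156.

156 chords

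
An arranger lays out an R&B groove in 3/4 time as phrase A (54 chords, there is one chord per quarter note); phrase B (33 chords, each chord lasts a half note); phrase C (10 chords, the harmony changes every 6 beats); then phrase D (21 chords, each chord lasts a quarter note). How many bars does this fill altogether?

67 bars

A: 54 × 1 = 54 beats = 18 bars.
B: 33 × 2 = 66 beats = 22 bars.
C: 10 × 6 = 60 beats = 20 bars.
D: 21 × 1 = 21 beats = 7 bars.
Total: 18 + 22 + 20 + 7 = 67 bars.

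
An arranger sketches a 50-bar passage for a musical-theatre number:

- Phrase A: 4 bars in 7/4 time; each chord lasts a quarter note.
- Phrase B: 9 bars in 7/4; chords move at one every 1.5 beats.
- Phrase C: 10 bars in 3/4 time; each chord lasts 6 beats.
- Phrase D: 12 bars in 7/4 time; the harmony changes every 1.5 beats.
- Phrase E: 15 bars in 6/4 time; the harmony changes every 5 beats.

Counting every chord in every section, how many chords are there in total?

A: 4 bars × 7 beats = 28 beats; 1 beat/chord → 28 chords.
B: 9 bars × 7 beats = 63 beats; 1.5 beats/chord → 42 chords.
C: 10 bars × 3 beats = 30 beats; 6 beats/chord → 5 chords.
D: 12 bars × 7 beats = 84 beats; 1.5 beats/chord → 56 chords.
E: 15 bars × 6 beats = 90 beats; 5 beats/chord → 18 chords.
Total: 28 + 42 + 5 + 56 + 18 = 149.

149 chords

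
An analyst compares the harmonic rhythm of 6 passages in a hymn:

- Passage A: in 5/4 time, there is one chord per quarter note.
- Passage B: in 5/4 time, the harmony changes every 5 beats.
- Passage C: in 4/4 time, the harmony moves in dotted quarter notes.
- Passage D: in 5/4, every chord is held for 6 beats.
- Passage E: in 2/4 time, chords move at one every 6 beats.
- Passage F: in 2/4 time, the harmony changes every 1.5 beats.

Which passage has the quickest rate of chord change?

A: 5/1 = 5 chords/bar.
B: 5/5 = 1 chord/bar.
C: 4/1.5 = 8/3 chords/bar.
D: 5/6 = 5/6 chords/bar.
E: 2/6 = 1/3 chords/bar.
F: 2/1.5 = 4/3 chords/bar.
Fastest is A at 5 chords/bar.

Passage A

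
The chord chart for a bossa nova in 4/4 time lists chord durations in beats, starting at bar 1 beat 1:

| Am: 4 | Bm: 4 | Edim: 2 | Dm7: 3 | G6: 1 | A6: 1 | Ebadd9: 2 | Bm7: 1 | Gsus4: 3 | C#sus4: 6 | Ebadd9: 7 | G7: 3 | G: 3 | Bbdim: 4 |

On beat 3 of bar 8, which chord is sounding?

Beat 3 of bar 8 is beat (8−1)×4 + 3 = 31 overall.
Running totals: Am ends at 4, Bm ends at 8, Edim ends at 10, Dm7 ends at 13, G6 ends at 14, A6 ends at 15, Ebadd9 ends at 17, Bm7 ends at 18, Gsus4 ends at 21, C#sus4 ends at 27, Ebadd9 ends at 34.
Beat 31 falls within Ebadd9.

Ebadd9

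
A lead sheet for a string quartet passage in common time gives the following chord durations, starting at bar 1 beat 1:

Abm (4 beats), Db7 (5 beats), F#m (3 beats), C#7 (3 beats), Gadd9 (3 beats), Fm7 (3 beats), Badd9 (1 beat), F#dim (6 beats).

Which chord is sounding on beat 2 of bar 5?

Gadd9

Beat 2 of bar 5 is beat (5−1)×4 + 2 = 18 overall.
Running totals: Abm ends at 4, Db7 ends at 9, F#m ends at 12, C#7 ends at 15, Gadd9 ends at 18.
Beat 18 falls within Gadd9.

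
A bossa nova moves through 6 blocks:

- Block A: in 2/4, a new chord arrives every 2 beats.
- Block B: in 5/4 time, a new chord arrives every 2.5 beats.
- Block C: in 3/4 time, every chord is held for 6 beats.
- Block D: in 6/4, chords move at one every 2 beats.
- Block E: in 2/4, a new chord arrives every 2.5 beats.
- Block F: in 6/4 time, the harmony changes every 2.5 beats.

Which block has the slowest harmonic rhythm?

A: 2 beats/bar ÷ 2 beats/chord = 1 chord/bar.
B: 5 beats/bar ÷ 2.5 beats/chord = 2 chords/bar.
C: 3 beats/bar ÷ 6 beats/chord = 0.5 chords/bar.
D: 6 beats/bar ÷ 2 beats/chord = 3 chords/bar.
E: 2 beats/bar ÷ 2.5 beats/chord = 0.8 chords/bar.
F: 6 beats/bar ÷ 2.5 beats/chord = 2.4 chords/bar.
Slowest is C at 0.5 chords/bar.

Block C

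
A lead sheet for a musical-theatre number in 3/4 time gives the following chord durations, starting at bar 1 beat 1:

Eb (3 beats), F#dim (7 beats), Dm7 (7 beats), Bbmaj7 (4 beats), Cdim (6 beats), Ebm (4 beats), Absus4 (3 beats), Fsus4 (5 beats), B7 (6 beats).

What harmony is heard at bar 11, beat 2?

Absus4

Beat 2 of bar 11 is beat (11−1)×3 + 2 = 32 overall.
Running totals: Eb ends at 3, F#dim ends at 10, Dm7 ends at 17, Bbmaj7 ends at 21, Cdim ends at 27, Ebm ends at 31, Absus4 ends at 34.
Beat 32 falls within Absus4.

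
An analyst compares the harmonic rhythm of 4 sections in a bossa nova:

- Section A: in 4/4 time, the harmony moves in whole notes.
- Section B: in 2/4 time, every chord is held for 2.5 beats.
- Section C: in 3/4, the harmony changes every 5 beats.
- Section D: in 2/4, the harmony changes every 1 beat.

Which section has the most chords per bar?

A: 4/4 = 1 chord/bar.
B: 2/2.5 = 0.8 chords/bar.
C: 3/5 = 0.6 chords/bar.
D: 2/1 = 2 chords/bar.
Fastest is D at 2 chords/bar.

Section D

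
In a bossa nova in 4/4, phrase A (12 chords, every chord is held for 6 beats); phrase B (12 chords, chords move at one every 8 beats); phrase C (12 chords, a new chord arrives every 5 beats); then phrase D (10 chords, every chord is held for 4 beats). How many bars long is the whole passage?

67 bars

A: 12 × 6 = 72 beats = 18 bars.
B: 12 × 8 = 96 beats = 24 bars.
C: 12 × 5 = 60 beats = 15 bars.
D: 10 × 4 = 40 beats = 10 bars.
Total: 18 + 24 + 15 + 10 = 67 bars.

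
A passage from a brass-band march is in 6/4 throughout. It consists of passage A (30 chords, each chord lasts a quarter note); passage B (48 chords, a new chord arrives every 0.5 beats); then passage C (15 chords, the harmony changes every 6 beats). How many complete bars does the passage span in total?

24 bars

A: 30 × 1 = 30 beats = 5 bars.
B: 48 × 0.5 = 24 beats = 4 bars.
C: 15 × 6 = 90 beats = 15 bars.
Total: 5 + 4 + 15 = 24 bars.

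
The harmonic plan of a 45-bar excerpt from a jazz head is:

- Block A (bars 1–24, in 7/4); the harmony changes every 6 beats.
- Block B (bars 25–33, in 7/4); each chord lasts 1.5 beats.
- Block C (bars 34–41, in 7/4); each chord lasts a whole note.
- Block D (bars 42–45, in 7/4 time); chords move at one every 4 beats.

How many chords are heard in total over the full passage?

91 chords

A: 24·7 = 168 beats, 168/6 = 28 chords.
B: 9·7 = 63 beats, 63/1.5 = 42 chords.
C: 8·7 = 56 beats, 56/4 = 14 chords.
D: 4·7 = 28 beats, 28/4 = 7 chords.
Total: 28 + 42 + 14 + 7 = 91.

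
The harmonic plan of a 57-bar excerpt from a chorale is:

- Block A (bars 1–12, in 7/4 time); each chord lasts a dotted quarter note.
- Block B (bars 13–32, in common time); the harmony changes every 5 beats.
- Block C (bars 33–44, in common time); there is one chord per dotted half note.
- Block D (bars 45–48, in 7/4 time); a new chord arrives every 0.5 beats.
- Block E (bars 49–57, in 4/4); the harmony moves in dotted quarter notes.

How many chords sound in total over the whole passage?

A: 12·7 = 84 beats, 84/1.5 = 56 chords.
B: 20·4 = 80 beats, 80/5 = 16 chords.
C: 12·4 = 48 beats, 48/3 = 16 chords.
D: 4·7 = 28 beats, 28/0.5 = 56 chords.
E: 9·4 = 36 beats, 36/1.5 = 24 chords.
Total: 56 + 16 + 16 + 56 + 24 = 168.

168 chords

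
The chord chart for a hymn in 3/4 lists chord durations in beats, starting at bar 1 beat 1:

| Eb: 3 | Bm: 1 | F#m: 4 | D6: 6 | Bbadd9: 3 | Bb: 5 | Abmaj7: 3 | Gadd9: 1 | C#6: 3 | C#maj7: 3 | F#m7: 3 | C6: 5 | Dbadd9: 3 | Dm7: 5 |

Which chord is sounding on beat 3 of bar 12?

C6

Beat 3 of bar 12 is beat (12−1)×3 + 3 = 36 overall.
Running totals: Eb ends at 3, Bm ends at 4, F#m ends at 8, D6 ends at 14, Bbadd9 ends at 17, Bb ends at 22, Abmaj7 ends at 25, Gadd9 ends at 26, C#6 ends at 29, C#maj7 ends at 32, F#m7 ends at 35, C6 ends at 40.
Beat 36 falls within C6.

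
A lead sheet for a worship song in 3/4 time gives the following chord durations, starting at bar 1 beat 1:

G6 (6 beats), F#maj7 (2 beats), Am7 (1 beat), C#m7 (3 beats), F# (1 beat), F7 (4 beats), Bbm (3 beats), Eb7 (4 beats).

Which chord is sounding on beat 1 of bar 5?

Beat 1 of bar 5 is beat (5−1)×3 + 1 = 13 overall.
Running totals: G6 ends at 6, F#maj7 ends at 8, Am7 ends at 9, C#m7 ends at 12, F# ends at 13.
Beat 13 falls within F#.

F#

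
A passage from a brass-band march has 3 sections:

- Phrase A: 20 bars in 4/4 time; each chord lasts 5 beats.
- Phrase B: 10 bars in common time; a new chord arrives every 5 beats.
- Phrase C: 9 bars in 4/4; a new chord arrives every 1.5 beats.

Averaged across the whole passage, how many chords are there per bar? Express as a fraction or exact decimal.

16/13 chords per bar

A: 20 bars of 4 beats is 80 beats; at 5 beats each that's 16 chords.
B: 10 bars of 4 beats is 40 beats; at 5 beats each that's 8 chords.
C: 9 bars of 4 beats is 36 beats; at 1.5 beats each that's 24 chords.
Overall: 48 chords over 39 bars → 48/39 = 16/13 chords per bar.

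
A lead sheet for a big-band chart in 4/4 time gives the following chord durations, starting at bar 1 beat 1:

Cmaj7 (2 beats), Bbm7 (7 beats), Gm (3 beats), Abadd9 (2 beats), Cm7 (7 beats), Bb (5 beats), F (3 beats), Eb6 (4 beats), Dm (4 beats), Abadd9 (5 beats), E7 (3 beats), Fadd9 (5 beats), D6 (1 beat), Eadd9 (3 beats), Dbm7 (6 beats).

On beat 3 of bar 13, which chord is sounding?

D6

Beat 3 of bar 13 is beat (13−1)×4 + 3 = 51 overall.
Running totals: Cmaj7 ends at 2, Bbm7 ends at 9, Gm ends at 12, Abadd9 ends at 14, Cm7 ends at 21, Bb ends at 26, F ends at 29, Eb6 ends at 33, Dm ends at 37, Abadd9 ends at 42, E7 ends at 45, Fadd9 ends at 50, D6 ends at 51.
Beat 51 falls within D6.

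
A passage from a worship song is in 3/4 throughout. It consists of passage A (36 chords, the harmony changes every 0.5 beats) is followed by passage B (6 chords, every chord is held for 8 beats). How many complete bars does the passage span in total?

A: 36 × 0.5 = 18 beats = 6 bars.
B: 6 × 8 = 48 beats = 16 bars.
Total: 6 + 16 = 22 bars.

22 bars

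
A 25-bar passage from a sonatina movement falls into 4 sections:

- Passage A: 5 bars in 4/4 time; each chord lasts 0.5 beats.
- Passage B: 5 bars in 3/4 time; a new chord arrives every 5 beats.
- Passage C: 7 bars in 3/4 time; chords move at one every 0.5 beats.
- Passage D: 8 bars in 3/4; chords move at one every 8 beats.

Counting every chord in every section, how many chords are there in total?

88 chords

A has 20 beats and chords last 0.5 each, so 40 chords.
B has 15 beats and chords last 5 each, so 3 chords.
C has 21 beats and chords last 0.5 each, so 42 chords.
D has 24 beats and chords last 8 each, so 3 chords.
Total: 40 + 3 + 42 + 3 = 88.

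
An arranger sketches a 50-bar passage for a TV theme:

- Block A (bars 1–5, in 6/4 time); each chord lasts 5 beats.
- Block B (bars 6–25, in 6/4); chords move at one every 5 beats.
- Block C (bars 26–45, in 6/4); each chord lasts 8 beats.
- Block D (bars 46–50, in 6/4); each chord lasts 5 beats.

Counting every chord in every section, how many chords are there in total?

A: 5 bars × 6 beats = 30 beats; 5 beats/chord → 6 chords.
B: 20 bars × 6 beats = 120 beats; 5 beats/chord → 24 chords.
C: 20 bars × 6 beats = 120 beats; 8 beats/chord → 15 chords.
D: 5 bars × 6 beats = 30 beats; 5 beats/chord → 6 chords.
Total: 6 + 24 + 15 + 6 = 51.

51 chords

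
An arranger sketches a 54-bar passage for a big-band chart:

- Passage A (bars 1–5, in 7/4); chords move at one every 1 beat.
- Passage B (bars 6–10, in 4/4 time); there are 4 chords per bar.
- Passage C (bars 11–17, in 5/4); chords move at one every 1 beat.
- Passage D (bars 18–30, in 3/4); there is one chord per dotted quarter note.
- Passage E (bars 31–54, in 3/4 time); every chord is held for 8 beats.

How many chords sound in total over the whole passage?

A has 35 beats and chords last 1 each, so 35 chords.
B has 20 beats and chords last 1 each, so 20 chords.
C has 35 beats and chords last 1 each, so 35 chords.
D has 39 beats and chords last 1.5 each, so 26 chords.
E has 72 beats and chords last 8 each, so 9 chords.
Total: 35 + 20 + 35 + 26 + 9 = 125.

125 chords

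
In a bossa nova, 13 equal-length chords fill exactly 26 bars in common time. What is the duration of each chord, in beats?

8 beats

26 bars × 4 beats/bar = 104 beats total.
104 beats ÷ 13 chords = 8 beats per chord.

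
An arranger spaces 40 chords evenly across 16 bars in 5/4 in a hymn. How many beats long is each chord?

2 beats

16 bars × 5 beats/bar = 80 beats total.
80 beats ÷ 40 chords = 2 beats per chord.
(That is a half note.)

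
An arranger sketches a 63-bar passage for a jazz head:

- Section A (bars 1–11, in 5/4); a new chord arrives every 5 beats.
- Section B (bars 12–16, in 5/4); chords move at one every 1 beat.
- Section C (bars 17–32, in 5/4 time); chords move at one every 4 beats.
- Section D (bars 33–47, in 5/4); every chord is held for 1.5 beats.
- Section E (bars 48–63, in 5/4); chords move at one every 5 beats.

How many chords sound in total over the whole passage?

A: 11·5 = 55 beats, 55/5 = 11 chords.
B: 5·5 = 25 beats, 25/1 = 25 chords.
C: 16·5 = 80 beats, 80/4 = 20 chords.
D: 15·5 = 75 beats, 75/1.5 = 50 chords.
E: 16·5 = 80 beats, 80/5 = 16 chords.
Total: 11 + 25 + 20 + 50 + 16 = 122.

122 chords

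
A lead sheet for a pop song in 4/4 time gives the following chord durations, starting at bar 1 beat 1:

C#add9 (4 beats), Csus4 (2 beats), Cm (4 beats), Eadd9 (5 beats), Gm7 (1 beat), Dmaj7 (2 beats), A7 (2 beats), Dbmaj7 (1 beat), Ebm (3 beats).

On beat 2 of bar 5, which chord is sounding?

Dmaj7

Beat 2 of bar 5 is beat (5−1)×4 + 2 = 18 overall.
Running totals: C#add9 ends at 4, Csus4 ends at 6, Cm ends at 10, Eadd9 ends at 15, Gm7 ends at 16, Dmaj7 ends at 18.
Beat 18 falls within Dmaj7.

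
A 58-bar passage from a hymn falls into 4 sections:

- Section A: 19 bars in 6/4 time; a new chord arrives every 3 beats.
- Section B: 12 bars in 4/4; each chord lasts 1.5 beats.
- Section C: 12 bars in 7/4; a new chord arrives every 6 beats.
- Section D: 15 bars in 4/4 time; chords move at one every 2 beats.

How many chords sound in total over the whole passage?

114 chords

A: 19·6 = 114 beats, 114/3 = 38 chords.
B: 12·4 = 48 beats, 48/1.5 = 32 chords.
C: 12·7 = 84 beats, 84/6 = 14 chords.
D: 15·4 = 60 beats, 60/2 = 30 chords.
Total: 38 + 32 + 14 + 30 = 114.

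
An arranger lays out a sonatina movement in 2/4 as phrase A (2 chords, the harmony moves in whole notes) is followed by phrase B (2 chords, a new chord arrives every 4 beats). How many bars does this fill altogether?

A: 2 × 4 = 8 beats = 4 bars.
B: 2 × 4 = 8 beats = 4 bars.
Total: 4 + 4 = 8 bars.

8 bars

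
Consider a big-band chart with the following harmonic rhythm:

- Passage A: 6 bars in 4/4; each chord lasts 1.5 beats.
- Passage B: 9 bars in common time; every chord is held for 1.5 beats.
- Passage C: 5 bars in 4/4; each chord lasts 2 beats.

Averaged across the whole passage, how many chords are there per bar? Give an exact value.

A: 6 × 4 = 24 beats ÷ 1.5 = 16 chords.
B: 9 × 4 = 36 beats ÷ 1.5 = 24 chords.
C: 5 × 4 = 20 beats ÷ 2 = 10 chords.
Overall: 50 chords over 20 bars → 50/20 = 2.5 chords per bar.

2.5 chords per bar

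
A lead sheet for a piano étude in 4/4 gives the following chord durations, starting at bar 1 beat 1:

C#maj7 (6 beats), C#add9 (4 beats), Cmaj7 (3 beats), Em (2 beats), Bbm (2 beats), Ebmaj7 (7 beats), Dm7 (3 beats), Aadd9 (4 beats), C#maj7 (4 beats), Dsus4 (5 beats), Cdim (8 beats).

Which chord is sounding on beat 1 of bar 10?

Dsus4

Beat 1 of bar 10 is beat (10−1)×4 + 1 = 37 overall.
Running totals: C#maj7 ends at 6, C#add9 ends at 10, Cmaj7 ends at 13, Em ends at 15, Bbm ends at 17, Ebmaj7 ends at 24, Dm7 ends at 27, Aadd9 ends at 31, C#maj7 ends at 35, Dsus4 ends at 40.
Beat 37 falls within Dsus4.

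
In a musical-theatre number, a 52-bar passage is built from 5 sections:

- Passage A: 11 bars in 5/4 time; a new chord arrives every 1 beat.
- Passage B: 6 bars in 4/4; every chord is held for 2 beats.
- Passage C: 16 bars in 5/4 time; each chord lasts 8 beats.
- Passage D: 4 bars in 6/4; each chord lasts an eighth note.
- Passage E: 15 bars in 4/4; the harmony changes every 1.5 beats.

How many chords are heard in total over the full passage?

A has 55 beats and chords last 1 each, so 55 chords.
B has 24 beats and chords last 2 each, so 12 chords.
C has 80 beats and chords last 8 each, so 10 chords.
D has 24 beats and chords last 0.5 each, so 48 chords.
E has 60 beats and chords last 1.5 each, so 40 chords.
Total: 55 + 12 + 10 + 48 + 40 = 165.

165 chords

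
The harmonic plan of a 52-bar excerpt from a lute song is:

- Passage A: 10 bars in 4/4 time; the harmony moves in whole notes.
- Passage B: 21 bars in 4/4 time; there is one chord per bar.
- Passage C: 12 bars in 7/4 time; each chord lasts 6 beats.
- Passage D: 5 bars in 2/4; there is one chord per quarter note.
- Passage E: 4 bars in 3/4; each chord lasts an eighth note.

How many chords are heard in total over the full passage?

A: 10 bars × 4 beats = 40 beats; 4 beats/chord → 10 chords.
B: 21 bars × 4 beats = 84 beats; 4 beats/chord → 21 chords.
C: 12 bars × 7 beats = 84 beats; 6 beats/chord → 14 chords.
D: 5 bars × 2 beats = 10 beats; 1 beat/chord → 10 chords.
E: 4 bars × 3 beats = 12 beats; 0.5 beats/chord → 24 chords.
Total: 10 + 21 + 14 + 10 + 24 = 79.

79 chords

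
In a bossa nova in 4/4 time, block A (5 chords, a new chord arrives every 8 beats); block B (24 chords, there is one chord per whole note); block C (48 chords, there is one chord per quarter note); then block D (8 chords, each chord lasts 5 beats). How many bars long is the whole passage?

A: 5 × 8 = 40 beats = 10 bars.
B: 24 × 4 = 96 beats = 24 bars.
C: 48 × 1 = 48 beats = 12 bars.
D: 8 × 5 = 40 beats = 10 bars.
Total: 10 + 24 + 12 + 10 = 56 bars.

56 bars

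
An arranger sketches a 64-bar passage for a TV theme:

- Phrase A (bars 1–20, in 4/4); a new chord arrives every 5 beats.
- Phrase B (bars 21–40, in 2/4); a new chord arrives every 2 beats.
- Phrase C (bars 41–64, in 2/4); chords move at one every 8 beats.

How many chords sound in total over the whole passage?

42 chords

A has 80 beats and chords last 5 each, so 16 chords.
B has 40 beats and chords last 2 each, so 20 chords.
C has 48 beats and chords last 8 each, so 6 chords.
Total: 16 + 20 + 6 = 42.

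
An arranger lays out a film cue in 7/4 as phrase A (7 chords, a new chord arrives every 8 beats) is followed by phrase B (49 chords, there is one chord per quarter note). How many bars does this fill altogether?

A: 7 × 8 = 56 beats = 8 bars.
B: 49 × 1 = 49 beats = 7 bars.
Total: 8 + 7 = 15 bars.

15 bars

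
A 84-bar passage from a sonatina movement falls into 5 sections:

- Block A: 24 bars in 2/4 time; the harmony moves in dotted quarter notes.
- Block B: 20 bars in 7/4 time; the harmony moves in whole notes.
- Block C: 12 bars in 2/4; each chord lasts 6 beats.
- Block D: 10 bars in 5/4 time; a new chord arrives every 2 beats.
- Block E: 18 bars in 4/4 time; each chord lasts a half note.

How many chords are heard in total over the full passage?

132 chords

A has 48 beats and chords last 1.5 each, so 32 chords.
B has 140 beats and chords last 4 each, so 35 chords.
C has 24 beats and chords last 6 each, so 4 chords.
D has 50 beats and chords last 2 each, so 25 chords.
E has 72 beats and chords last 2 each, so 36 chords.
Total: 32 + 35 + 4 + 25 + 36 = 132.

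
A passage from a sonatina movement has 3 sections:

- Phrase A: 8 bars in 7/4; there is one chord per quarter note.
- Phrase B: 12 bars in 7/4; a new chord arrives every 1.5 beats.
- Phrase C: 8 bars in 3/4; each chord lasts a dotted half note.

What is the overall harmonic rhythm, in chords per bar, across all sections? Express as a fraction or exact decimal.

A: 8 × 7 = 56 beats ÷ 1 = 56 chords.
B: 12 × 7 = 84 beats ÷ 1.5 = 56 chords.
C: 8 × 3 = 24 beats ÷ 3 = 8 chords.
Overall: 120 chords over 28 bars → 120/28 = 30/7 chords per bar.

30/7 chords per bar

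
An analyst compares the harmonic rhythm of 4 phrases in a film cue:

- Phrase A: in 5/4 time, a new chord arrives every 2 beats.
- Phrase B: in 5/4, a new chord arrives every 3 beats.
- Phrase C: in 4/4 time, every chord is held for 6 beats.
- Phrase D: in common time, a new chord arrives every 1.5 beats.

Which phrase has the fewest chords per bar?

Phrase C

A: 5/2 = 2.5 chords/bar.
B: 5/3 = 5/3 chords/bar.
C: 4/6 = 2/3 chords/bar.
D: 4/1.5 = 8/3 chords/bar.
Slowest is C at 2/3 chords/bar.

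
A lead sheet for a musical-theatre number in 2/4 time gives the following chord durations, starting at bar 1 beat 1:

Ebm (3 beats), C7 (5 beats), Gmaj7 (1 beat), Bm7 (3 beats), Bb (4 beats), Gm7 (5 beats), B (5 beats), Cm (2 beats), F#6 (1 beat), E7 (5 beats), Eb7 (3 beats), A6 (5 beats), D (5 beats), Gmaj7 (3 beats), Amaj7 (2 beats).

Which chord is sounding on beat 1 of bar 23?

D

Beat 1 of bar 23 is beat (23−1)×2 + 1 = 45 overall.
Running totals: Ebm ends at 3, C7 ends at 8, Gmaj7 ends at 9, Bm7 ends at 12, Bb ends at 16, Gm7 ends at 21, B ends at 26, Cm ends at 28, F#6 ends at 29, E7 ends at 34, Eb7 ends at 37, A6 ends at 42, D ends at 47.
Beat 45 falls within D.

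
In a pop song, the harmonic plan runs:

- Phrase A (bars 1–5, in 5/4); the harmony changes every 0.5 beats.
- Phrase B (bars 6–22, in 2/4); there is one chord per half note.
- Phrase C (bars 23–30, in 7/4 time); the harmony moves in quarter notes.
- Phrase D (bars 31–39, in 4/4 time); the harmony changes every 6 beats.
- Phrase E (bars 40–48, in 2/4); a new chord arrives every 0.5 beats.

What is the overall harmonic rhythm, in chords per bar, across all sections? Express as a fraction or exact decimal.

55/16 chords per bar

A: 5 bars of 5 beats is 25 beats; at 0.5 beats each that's 50 chords.
B: 17 bars of 2 beats is 34 beats; at 2 beats each that's 17 chords.
C: 8 bars of 7 beats is 56 beats; at 1 beat each that's 56 chords.
D: 9 bars of 4 beats is 36 beats; at 6 beats each that's 6 chords.
E: 9 bars of 2 beats is 18 beats; at 0.5 beats each that's 36 chords.
Overall: 165 chords over 48 bars → 165/48 = 55/16 chords per bar.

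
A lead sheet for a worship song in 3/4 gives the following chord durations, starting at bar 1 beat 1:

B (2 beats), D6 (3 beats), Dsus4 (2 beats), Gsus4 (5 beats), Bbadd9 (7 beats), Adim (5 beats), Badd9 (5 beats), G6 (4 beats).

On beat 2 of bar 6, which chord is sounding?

Beat 2 of bar 6 is beat (6−1)×3 + 2 = 17 overall.
Running totals: B ends at 2, D6 ends at 5, Dsus4 ends at 7, Gsus4 ends at 12, Bbadd9 ends at 19.
Beat 17 falls within Bbadd9.

Bbadd9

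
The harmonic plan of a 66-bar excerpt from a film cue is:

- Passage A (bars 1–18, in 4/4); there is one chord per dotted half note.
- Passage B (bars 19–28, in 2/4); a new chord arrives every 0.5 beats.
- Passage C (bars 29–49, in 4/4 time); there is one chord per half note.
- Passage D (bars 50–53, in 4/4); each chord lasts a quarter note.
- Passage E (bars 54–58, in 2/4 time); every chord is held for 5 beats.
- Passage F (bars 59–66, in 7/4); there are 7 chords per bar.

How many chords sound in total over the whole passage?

180 chords

A: 18 bars × 4 beats = 72 beats; 3 beats/chord → 24 chords.
B: 10 bars × 2 beats = 20 beats; 0.5 beats/chord → 40 chords.
C: 21 bars × 4 beats = 84 beats; 2 beats/chord → 42 chords.
D: 4 bars × 4 beats = 16 beats; 1 beat/chord → 16 chords.
E: 5 bars × 2 beats = 10 beats; 5 beats/chord → 2 chords.
F: 8 bars × 7 beats = 56 beats; 1 beat/chord → 56 chords.
Total: 24 + 40 + 42 + 16 + 2 + 56 = 180.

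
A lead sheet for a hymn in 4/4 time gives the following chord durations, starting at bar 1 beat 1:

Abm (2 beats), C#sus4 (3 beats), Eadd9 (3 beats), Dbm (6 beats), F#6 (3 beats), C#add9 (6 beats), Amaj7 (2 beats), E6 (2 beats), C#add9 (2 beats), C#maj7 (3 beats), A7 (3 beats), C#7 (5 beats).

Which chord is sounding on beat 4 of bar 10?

C#7

Beat 4 of bar 10 is beat (10−1)×4 + 4 = 40 overall.
Running totals: Abm ends at 2, C#sus4 ends at 5, Eadd9 ends at 8, Dbm ends at 14, F#6 ends at 17, C#add9 ends at 23, Amaj7 ends at 25, E6 ends at 27, C#add9 ends at 29, C#maj7 ends at 32, A7 ends at 35, C#7 ends at 40.
Beat 40 falls within C#7.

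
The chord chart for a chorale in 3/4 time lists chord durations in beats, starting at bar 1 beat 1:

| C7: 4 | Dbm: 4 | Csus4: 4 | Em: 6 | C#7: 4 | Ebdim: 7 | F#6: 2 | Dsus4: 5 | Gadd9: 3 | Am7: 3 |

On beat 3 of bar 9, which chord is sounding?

Ebdim

Beat 3 of bar 9 is beat (9−1)×3 + 3 = 27 overall.
Running totals: C7 ends at 4, Dbm ends at 8, Csus4 ends at 12, Em ends at 18, C#7 ends at 22, Ebdim ends at 29.
Beat 27 falls within Ebdim.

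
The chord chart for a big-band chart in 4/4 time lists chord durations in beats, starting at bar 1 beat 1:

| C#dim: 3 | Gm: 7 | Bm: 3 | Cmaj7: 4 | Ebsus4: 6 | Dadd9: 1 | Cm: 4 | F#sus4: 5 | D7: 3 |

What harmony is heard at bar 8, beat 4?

Beat 4 of bar 8 is beat (8−1)×4 + 4 = 32 overall.
Running totals: C#dim ends at 3, Gm ends at 10, Bm ends at 13, Cmaj7 ends at 17, Ebsus4 ends at 23, Dadd9 ends at 24, Cm ends at 28, F#sus4 ends at 33.
Beat 32 falls within F#sus4.

F#sus4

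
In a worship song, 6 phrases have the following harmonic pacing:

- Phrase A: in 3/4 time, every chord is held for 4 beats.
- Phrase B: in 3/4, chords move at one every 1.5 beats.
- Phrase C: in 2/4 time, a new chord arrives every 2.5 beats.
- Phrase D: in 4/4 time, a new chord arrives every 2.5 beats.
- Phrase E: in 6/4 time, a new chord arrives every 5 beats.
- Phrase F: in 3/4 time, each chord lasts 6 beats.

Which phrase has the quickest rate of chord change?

Phrase B

A: 3/4 = 0.75 chords/bar.
B: 3/1.5 = 2 chords/bar.
C: 2/2.5 = 0.8 chords/bar.
D: 4/2.5 = 1.6 chords/bar.
E: 6/5 = 1.2 chords/bar.
F: 3/6 = 0.5 chords/bar.
Fastest is B at 2 chords/bar.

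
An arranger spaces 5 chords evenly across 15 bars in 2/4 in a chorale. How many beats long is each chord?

15 bars × 2 beats/bar = 30 beats total.
30 beats ÷ 5 chords = 6 beats per chord.

6 beats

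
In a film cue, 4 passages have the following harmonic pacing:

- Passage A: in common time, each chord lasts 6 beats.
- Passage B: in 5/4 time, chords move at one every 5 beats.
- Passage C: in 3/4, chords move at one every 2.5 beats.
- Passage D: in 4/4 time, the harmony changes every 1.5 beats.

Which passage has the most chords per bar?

A: each chord is 6 beats in 4/4, so 2/3 per bar.
B: each chord is 5 beats in 5/4, so 1 per bar.
C: each chord is 2.5 beats in 3/4, so 1.2 per bar.
D: each chord is 1.5 beats in 4/4, so 8/3 per bar.
Fastest is D at 8/3 chords/bar.

Passage D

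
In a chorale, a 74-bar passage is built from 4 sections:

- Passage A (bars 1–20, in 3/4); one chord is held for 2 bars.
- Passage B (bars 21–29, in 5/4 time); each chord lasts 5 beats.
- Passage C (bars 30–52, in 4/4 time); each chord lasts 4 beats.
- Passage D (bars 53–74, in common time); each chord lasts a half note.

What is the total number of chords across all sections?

A has 60 beats and chords last 6 each, so 10 chords.
B has 45 beats and chords last 5 each, so 9 chords.
C has 92 beats and chords last 4 each, so 23 chords.
D has 88 beats and chords last 2 each, so 44 chords.
Total: 10 + 9 + 23 + 44 = 86.

86 chords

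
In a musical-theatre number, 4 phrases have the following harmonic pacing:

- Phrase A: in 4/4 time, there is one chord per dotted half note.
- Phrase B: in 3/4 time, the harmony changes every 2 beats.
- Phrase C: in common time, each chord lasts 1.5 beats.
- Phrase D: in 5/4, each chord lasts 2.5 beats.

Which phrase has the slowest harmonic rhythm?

A: each chord is 3 beats in 4/4, so 4/3 per bar.
B: each chord is 2 beats in 3/4, so 1.5 per bar.
C: each chord is 1.5 beats in 4/4, so 8/3 per bar.
D: each chord is 2.5 beats in 5/4, so 2 per bar.
Slowest is A at 4/3 chords/bar.

Phrase A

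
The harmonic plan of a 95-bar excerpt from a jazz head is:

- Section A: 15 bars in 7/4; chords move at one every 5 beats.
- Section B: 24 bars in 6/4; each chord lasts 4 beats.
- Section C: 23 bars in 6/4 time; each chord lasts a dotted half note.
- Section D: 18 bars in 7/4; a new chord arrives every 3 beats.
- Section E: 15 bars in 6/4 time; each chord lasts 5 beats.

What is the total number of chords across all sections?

163 chords

A: 15·7 = 105 beats, 105/5 = 21 chords.
B: 24·6 = 144 beats, 144/4 = 36 chords.
C: 23·6 = 138 beats, 138/3 = 46 chords.
D: 18·7 = 126 beats, 126/3 = 42 chords.
E: 15·6 = 90 beats, 90/5 = 18 chords.
Total: 21 + 36 + 46 + 42 + 18 = 163.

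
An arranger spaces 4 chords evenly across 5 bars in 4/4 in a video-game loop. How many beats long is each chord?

5 beats

5 bars × 4 beats/bar = 20 beats total.
20 beats ÷ 4 chords = 5 beats per chord.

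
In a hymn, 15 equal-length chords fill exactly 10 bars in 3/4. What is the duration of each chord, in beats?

2 beats

10 bars × 3 beats/bar = 30 beats total.
30 beats ÷ 15 chords = 2 beats per chord.
(That is a half note.)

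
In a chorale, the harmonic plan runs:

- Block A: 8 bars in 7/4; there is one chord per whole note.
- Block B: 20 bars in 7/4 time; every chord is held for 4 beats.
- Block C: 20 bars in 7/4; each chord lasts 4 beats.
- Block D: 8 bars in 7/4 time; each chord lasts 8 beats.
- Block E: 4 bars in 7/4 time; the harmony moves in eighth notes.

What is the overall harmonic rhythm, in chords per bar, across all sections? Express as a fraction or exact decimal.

2.45 chords per bar

A: 8 bars of 7 beats is 56 beats; at 4 beats each that's 14 chords.
B: 20 bars of 7 beats is 140 beats; at 4 beats each that's 35 chords.
C: 20 bars of 7 beats is 140 beats; at 4 beats each that's 35 chords.
D: 8 bars of 7 beats is 56 beats; at 8 beats each that's 7 chords.
E: 4 bars of 7 beats is 28 beats; at 0.5 beats each that's 56 chords.
Overall: 147 chords over 60 bars → 147/60 = 2.45 chords per bar.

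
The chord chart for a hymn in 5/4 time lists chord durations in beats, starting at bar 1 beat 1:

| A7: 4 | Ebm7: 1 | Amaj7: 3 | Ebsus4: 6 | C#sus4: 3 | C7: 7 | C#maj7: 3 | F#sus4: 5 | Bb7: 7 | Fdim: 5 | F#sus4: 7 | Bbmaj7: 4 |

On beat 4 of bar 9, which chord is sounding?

Fdim

Beat 4 of bar 9 is beat (9−1)×5 + 4 = 44 overall.
Running totals: A7 ends at 4, Ebm7 ends at 5, Amaj7 ends at 8, Ebsus4 ends at 14, C#sus4 ends at 17, C7 ends at 24, C#maj7 ends at 27, F#sus4 ends at 32, Bb7 ends at 39, Fdim ends at 44.
Beat 44 falls within Fdim.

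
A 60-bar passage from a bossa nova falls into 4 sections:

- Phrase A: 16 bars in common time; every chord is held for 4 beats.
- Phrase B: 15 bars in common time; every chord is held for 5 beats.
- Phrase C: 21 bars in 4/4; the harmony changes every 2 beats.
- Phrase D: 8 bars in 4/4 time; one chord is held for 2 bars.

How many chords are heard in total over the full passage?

74 chords

A: 16 bars × 4 beats = 64 beats; 4 beats/chord → 16 chords.
B: 15 bars × 4 beats = 60 beats; 5 beats/chord → 12 chords.
C: 21 bars × 4 beats = 84 beats; 2 beats/chord → 42 chords.
D: 8 bars × 4 beats = 32 beats; 8 beats/chord → 4 chords.
Total: 16 + 12 + 42 + 4 = 74.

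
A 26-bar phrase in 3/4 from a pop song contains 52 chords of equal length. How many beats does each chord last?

26 bars × 3 beats/bar = 78 beats total.
78 beats ÷ 52 chords = 1.5 beats per chord.
(That is a dotted quarter note.)

1.5 beats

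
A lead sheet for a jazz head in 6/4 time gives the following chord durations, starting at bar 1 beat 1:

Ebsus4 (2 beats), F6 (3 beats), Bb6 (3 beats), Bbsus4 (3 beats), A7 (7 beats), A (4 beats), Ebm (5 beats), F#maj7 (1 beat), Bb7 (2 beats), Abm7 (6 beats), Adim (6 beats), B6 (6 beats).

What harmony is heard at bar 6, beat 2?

Beat 2 of bar 6 is beat (6−1)×6 + 2 = 32 overall.
Running totals: Ebsus4 ends at 2, F6 ends at 5, Bb6 ends at 8, Bbsus4 ends at 11, A7 ends at 18, A ends at 22, Ebm ends at 27, F#maj7 ends at 28, Bb7 ends at 30, Abm7 ends at 36.
Beat 32 falls within Abm7.

Abm7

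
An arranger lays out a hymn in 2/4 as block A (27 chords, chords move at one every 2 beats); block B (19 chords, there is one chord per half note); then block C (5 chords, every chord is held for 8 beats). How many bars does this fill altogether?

66 bars

A: 27 × 2 = 54 beats = 27 bars.
B: 19 × 2 = 38 beats = 19 bars.
C: 5 × 8 = 40 beats = 20 bars.
Total: 27 + 19 + 20 = 66 bars.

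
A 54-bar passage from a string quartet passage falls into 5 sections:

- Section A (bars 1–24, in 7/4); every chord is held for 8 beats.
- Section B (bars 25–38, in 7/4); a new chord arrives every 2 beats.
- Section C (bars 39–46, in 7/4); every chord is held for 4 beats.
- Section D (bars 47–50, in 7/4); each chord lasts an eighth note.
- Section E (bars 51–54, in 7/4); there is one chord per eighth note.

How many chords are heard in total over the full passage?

196 chords

A has 168 beats and chords last 8 each, so 21 chords.
B has 98 beats and chords last 2 each, so 49 chords.
C has 56 beats and chords last 4 each, so 14 chords.
D has 28 beats and chords last 0.5 each, so 56 chords.
E has 28 beats and chords last 0.5 each, so 56 chords.
Total: 21 + 49 + 14 + 56 + 56 = 196.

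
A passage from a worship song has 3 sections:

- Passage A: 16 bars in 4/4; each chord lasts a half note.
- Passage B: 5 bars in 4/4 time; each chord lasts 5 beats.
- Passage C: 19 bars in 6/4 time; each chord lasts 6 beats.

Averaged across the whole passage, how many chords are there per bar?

1.375 chords per bar

A: 16 × 4 = 64 beats ÷ 2 = 32 chords.
B: 5 × 4 = 20 beats ÷ 5 = 4 chords.
C: 19 × 6 = 114 beats ÷ 6 = 19 chords.
Overall: 55 chords over 40 bars → 55/40 = 1.375 chords per bar.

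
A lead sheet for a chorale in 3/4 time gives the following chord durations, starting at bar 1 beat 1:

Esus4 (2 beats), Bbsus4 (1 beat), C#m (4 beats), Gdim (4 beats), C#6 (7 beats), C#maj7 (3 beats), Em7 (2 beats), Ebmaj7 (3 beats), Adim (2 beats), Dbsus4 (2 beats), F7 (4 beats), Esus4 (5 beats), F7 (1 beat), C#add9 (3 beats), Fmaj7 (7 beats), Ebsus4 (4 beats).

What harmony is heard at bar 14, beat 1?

Beat 1 of bar 14 is beat (14−1)×3 + 1 = 40 overall.
Running totals: Esus4 ends at 2, Bbsus4 ends at 3, C#m ends at 7, Gdim ends at 11, C#6 ends at 18, C#maj7 ends at 21, Em7 ends at 23, Ebmaj7 ends at 26, Adim ends at 28, Dbsus4 ends at 30, F7 ends at 34, Esus4 ends at 39, F7 ends at 40.
Beat 40 falls within F7.

F7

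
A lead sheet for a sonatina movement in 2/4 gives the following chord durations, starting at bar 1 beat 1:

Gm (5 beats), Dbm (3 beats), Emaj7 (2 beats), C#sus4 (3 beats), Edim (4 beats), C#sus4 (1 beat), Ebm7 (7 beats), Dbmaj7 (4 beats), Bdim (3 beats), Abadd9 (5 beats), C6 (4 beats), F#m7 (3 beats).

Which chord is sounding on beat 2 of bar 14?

Dbmaj7

Beat 2 of bar 14 is beat (14−1)×2 + 2 = 28 overall.
Running totals: Gm ends at 5, Dbm ends at 8, Emaj7 ends at 10, C#sus4 ends at 13, Edim ends at 17, C#sus4 ends at 18, Ebm7 ends at 25, Dbmaj7 ends at 29.
Beat 28 falls within Dbmaj7.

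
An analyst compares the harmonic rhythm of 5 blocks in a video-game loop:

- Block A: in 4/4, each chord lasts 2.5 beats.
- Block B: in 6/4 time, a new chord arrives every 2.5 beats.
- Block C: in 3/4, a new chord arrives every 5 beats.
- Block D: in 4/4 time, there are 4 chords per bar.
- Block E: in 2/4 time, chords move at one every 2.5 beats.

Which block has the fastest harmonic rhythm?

Block D

A: 4 beats/bar ÷ 2.5 beats/chord = 1.6 chords/bar.
B: 6 beats/bar ÷ 2.5 beats/chord = 2.4 chords/bar.
C: 3 beats/bar ÷ 5 beats/chord = 0.6 chords/bar.
D: 4 beats/bar ÷ 1 beat/chord = 4 chords/bar.
E: 2 beats/bar ÷ 2.5 beats/chord = 0.8 chords/bar.
Fastest is D at 4 chords/bar.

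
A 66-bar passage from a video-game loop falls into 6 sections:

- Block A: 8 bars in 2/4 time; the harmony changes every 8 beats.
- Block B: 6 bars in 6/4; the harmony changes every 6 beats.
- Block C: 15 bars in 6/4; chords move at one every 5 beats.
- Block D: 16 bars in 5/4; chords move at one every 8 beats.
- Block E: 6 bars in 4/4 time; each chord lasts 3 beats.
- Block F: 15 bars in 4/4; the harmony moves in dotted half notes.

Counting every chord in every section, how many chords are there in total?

A: 8·2 = 16 beats, 16/8 = 2 chords.
B: 6·6 = 36 beats, 36/6 = 6 chords.
C: 15·6 = 90 beats, 90/5 = 18 chords.
D: 16·5 = 80 beats, 80/8 = 10 chords.
E: 6·4 = 24 beats, 24/3 = 8 chords.
F: 15·4 = 60 beats, 60/3 = 20 chords.
Total: 2 + 6 + 18 + 10 + 8 + 20 = 64.

64 chords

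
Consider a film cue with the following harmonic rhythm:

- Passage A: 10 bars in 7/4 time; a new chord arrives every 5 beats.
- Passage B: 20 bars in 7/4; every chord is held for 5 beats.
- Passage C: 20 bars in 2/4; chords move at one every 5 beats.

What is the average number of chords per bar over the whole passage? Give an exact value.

A: 10 × 7 = 70 beats ÷ 5 = 14 chords.
B: 20 × 7 = 140 beats ÷ 5 = 28 chords.
C: 20 × 2 = 40 beats ÷ 5 = 8 chords.
Overall: 50 chords over 50 bars → 50/50 = 1 chords per bar.

1 chords per bar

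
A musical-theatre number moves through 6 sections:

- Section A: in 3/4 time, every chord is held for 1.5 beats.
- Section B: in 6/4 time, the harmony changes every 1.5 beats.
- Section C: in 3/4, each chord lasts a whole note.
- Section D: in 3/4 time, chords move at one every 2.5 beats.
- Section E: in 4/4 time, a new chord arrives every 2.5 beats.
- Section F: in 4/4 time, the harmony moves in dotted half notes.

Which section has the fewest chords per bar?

A: 3 beats/bar ÷ 1.5 beats/chord = 2 chords/bar.
B: 6 beats/bar ÷ 1.5 beats/chord = 4 chords/bar.
C: 3 beats/bar ÷ 4 beats/chord = 0.75 chords/bar.
D: 3 beats/bar ÷ 2.5 beats/chord = 1.2 chords/bar.
E: 4 beats/bar ÷ 2.5 beats/chord = 1.6 chords/bar.
F: 4 beats/bar ÷ 3 beats/chord = 4/3 chords/bar.
Slowest is C at 0.75 chords/bar.

Section C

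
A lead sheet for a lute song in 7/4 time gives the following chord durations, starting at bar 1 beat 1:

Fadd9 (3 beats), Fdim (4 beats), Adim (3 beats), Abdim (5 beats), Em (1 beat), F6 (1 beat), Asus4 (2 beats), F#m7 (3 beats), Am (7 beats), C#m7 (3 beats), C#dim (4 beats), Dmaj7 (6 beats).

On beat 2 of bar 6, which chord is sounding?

Beat 2 of bar 6 is beat (6−1)×7 + 2 = 37 overall.
Running totals: Fadd9 ends at 3, Fdim ends at 7, Adim ends at 10, Abdim ends at 15, Em ends at 16, F6 ends at 17, Asus4 ends at 19, F#m7 ends at 22, Am ends at 29, C#m7 ends at 32, C#dim ends at 36, Dmaj7 ends at 42.
Beat 37 falls within Dmaj7.

Dmaj7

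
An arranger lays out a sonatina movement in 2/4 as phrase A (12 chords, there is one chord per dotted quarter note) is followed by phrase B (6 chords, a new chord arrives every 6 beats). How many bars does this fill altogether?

A: 12 × 1.5 = 18 beats = 9 bars.
B: 6 × 6 = 36 beats = 18 bars.
Total: 9 + 18 = 27 bars.

27 bars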